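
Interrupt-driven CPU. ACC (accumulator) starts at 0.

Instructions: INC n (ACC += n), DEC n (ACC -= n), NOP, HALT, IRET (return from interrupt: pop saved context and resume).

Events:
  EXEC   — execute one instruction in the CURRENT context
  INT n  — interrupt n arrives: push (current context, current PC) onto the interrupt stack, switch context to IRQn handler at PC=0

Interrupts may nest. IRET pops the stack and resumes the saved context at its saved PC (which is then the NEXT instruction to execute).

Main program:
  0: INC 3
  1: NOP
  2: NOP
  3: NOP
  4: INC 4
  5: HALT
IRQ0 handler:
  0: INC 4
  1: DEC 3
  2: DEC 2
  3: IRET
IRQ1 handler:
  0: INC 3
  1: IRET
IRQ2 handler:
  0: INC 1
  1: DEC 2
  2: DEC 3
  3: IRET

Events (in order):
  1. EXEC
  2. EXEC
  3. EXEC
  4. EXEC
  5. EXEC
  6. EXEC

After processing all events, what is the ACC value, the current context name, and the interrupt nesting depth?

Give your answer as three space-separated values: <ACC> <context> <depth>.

Answer: 7 MAIN 0

Derivation:
Event 1 (EXEC): [MAIN] PC=0: INC 3 -> ACC=3
Event 2 (EXEC): [MAIN] PC=1: NOP
Event 3 (EXEC): [MAIN] PC=2: NOP
Event 4 (EXEC): [MAIN] PC=3: NOP
Event 5 (EXEC): [MAIN] PC=4: INC 4 -> ACC=7
Event 6 (EXEC): [MAIN] PC=5: HALT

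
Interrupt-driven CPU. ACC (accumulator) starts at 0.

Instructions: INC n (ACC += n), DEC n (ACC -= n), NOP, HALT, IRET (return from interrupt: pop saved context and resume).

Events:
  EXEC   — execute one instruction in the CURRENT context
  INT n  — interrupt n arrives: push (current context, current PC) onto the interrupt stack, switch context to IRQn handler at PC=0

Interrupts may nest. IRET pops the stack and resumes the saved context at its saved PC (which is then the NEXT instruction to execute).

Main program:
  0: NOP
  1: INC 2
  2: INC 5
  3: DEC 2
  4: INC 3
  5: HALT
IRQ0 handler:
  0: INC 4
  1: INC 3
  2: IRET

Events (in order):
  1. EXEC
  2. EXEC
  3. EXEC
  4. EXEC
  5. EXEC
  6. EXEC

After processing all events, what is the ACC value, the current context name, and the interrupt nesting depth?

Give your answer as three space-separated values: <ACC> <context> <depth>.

Event 1 (EXEC): [MAIN] PC=0: NOP
Event 2 (EXEC): [MAIN] PC=1: INC 2 -> ACC=2
Event 3 (EXEC): [MAIN] PC=2: INC 5 -> ACC=7
Event 4 (EXEC): [MAIN] PC=3: DEC 2 -> ACC=5
Event 5 (EXEC): [MAIN] PC=4: INC 3 -> ACC=8
Event 6 (EXEC): [MAIN] PC=5: HALT

Answer: 8 MAIN 0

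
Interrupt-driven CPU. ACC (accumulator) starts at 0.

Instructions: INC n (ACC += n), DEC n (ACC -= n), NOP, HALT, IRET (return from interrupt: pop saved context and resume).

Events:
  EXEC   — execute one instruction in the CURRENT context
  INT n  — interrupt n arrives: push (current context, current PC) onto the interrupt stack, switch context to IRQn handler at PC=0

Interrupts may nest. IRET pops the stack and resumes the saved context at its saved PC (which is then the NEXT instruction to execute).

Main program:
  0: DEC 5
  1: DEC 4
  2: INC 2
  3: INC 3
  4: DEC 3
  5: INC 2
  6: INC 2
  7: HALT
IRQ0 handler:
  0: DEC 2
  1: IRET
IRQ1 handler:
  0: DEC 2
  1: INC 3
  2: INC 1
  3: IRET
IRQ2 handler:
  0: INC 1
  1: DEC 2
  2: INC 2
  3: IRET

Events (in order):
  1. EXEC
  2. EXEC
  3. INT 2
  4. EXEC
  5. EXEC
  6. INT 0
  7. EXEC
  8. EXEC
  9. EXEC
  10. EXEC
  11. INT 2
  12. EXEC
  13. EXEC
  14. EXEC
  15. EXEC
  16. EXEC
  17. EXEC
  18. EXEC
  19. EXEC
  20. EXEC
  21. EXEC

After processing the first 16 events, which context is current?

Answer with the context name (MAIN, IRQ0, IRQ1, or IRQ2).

Answer: MAIN

Derivation:
Event 1 (EXEC): [MAIN] PC=0: DEC 5 -> ACC=-5
Event 2 (EXEC): [MAIN] PC=1: DEC 4 -> ACC=-9
Event 3 (INT 2): INT 2 arrives: push (MAIN, PC=2), enter IRQ2 at PC=0 (depth now 1)
Event 4 (EXEC): [IRQ2] PC=0: INC 1 -> ACC=-8
Event 5 (EXEC): [IRQ2] PC=1: DEC 2 -> ACC=-10
Event 6 (INT 0): INT 0 arrives: push (IRQ2, PC=2), enter IRQ0 at PC=0 (depth now 2)
Event 7 (EXEC): [IRQ0] PC=0: DEC 2 -> ACC=-12
Event 8 (EXEC): [IRQ0] PC=1: IRET -> resume IRQ2 at PC=2 (depth now 1)
Event 9 (EXEC): [IRQ2] PC=2: INC 2 -> ACC=-10
Event 10 (EXEC): [IRQ2] PC=3: IRET -> resume MAIN at PC=2 (depth now 0)
Event 11 (INT 2): INT 2 arrives: push (MAIN, PC=2), enter IRQ2 at PC=0 (depth now 1)
Event 12 (EXEC): [IRQ2] PC=0: INC 1 -> ACC=-9
Event 13 (EXEC): [IRQ2] PC=1: DEC 2 -> ACC=-11
Event 14 (EXEC): [IRQ2] PC=2: INC 2 -> ACC=-9
Event 15 (EXEC): [IRQ2] PC=3: IRET -> resume MAIN at PC=2 (depth now 0)
Event 16 (EXEC): [MAIN] PC=2: INC 2 -> ACC=-7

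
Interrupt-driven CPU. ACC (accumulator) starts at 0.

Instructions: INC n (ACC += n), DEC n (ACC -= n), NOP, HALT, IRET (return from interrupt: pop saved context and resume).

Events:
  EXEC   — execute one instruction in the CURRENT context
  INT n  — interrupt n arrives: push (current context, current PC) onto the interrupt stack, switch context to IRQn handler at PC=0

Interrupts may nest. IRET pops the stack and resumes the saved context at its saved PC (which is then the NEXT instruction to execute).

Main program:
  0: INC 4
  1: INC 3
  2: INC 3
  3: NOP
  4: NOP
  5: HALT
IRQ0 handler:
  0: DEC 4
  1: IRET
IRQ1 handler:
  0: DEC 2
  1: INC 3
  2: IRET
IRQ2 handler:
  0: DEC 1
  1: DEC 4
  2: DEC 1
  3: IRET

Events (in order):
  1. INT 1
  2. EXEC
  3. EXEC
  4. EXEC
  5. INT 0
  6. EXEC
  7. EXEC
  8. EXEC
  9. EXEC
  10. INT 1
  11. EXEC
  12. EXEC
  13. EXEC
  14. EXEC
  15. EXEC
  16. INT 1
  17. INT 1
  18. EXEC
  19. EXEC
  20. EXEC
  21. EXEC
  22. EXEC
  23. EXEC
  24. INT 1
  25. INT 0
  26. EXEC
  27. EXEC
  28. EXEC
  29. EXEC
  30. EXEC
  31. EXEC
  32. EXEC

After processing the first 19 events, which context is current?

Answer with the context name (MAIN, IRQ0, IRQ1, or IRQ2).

Event 1 (INT 1): INT 1 arrives: push (MAIN, PC=0), enter IRQ1 at PC=0 (depth now 1)
Event 2 (EXEC): [IRQ1] PC=0: DEC 2 -> ACC=-2
Event 3 (EXEC): [IRQ1] PC=1: INC 3 -> ACC=1
Event 4 (EXEC): [IRQ1] PC=2: IRET -> resume MAIN at PC=0 (depth now 0)
Event 5 (INT 0): INT 0 arrives: push (MAIN, PC=0), enter IRQ0 at PC=0 (depth now 1)
Event 6 (EXEC): [IRQ0] PC=0: DEC 4 -> ACC=-3
Event 7 (EXEC): [IRQ0] PC=1: IRET -> resume MAIN at PC=0 (depth now 0)
Event 8 (EXEC): [MAIN] PC=0: INC 4 -> ACC=1
Event 9 (EXEC): [MAIN] PC=1: INC 3 -> ACC=4
Event 10 (INT 1): INT 1 arrives: push (MAIN, PC=2), enter IRQ1 at PC=0 (depth now 1)
Event 11 (EXEC): [IRQ1] PC=0: DEC 2 -> ACC=2
Event 12 (EXEC): [IRQ1] PC=1: INC 3 -> ACC=5
Event 13 (EXEC): [IRQ1] PC=2: IRET -> resume MAIN at PC=2 (depth now 0)
Event 14 (EXEC): [MAIN] PC=2: INC 3 -> ACC=8
Event 15 (EXEC): [MAIN] PC=3: NOP
Event 16 (INT 1): INT 1 arrives: push (MAIN, PC=4), enter IRQ1 at PC=0 (depth now 1)
Event 17 (INT 1): INT 1 arrives: push (IRQ1, PC=0), enter IRQ1 at PC=0 (depth now 2)
Event 18 (EXEC): [IRQ1] PC=0: DEC 2 -> ACC=6
Event 19 (EXEC): [IRQ1] PC=1: INC 3 -> ACC=9

Answer: IRQ1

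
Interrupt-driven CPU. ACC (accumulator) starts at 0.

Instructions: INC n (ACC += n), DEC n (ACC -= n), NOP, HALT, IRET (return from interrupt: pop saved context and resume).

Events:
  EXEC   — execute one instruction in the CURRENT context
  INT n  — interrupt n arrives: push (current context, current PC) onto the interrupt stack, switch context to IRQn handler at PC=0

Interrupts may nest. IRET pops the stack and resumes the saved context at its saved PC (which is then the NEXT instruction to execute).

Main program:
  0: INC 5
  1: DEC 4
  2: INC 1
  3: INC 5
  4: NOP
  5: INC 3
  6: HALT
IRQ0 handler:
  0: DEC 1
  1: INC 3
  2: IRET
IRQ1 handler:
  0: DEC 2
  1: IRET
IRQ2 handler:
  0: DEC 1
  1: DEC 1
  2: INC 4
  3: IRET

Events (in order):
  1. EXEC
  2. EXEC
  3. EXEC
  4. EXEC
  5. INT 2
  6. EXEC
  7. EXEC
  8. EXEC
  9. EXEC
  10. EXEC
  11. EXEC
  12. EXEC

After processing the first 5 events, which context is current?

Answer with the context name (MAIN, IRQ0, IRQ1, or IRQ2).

Event 1 (EXEC): [MAIN] PC=0: INC 5 -> ACC=5
Event 2 (EXEC): [MAIN] PC=1: DEC 4 -> ACC=1
Event 3 (EXEC): [MAIN] PC=2: INC 1 -> ACC=2
Event 4 (EXEC): [MAIN] PC=3: INC 5 -> ACC=7
Event 5 (INT 2): INT 2 arrives: push (MAIN, PC=4), enter IRQ2 at PC=0 (depth now 1)

Answer: IRQ2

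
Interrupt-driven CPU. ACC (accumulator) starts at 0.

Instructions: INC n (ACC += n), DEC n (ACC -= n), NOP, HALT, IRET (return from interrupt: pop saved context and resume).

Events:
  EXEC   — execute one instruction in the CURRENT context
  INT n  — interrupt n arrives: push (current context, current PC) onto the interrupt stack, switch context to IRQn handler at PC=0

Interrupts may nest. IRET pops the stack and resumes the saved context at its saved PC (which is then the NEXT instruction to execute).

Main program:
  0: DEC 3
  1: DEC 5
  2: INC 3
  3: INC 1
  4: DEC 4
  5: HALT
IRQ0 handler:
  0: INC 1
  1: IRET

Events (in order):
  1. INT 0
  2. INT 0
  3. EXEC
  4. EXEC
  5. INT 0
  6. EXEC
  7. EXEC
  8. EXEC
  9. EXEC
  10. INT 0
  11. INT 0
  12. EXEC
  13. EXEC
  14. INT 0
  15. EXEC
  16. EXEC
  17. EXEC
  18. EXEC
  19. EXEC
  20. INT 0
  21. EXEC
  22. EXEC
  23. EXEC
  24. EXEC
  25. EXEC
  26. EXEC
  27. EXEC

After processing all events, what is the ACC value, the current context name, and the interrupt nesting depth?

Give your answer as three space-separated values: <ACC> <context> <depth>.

Answer: -1 MAIN 0

Derivation:
Event 1 (INT 0): INT 0 arrives: push (MAIN, PC=0), enter IRQ0 at PC=0 (depth now 1)
Event 2 (INT 0): INT 0 arrives: push (IRQ0, PC=0), enter IRQ0 at PC=0 (depth now 2)
Event 3 (EXEC): [IRQ0] PC=0: INC 1 -> ACC=1
Event 4 (EXEC): [IRQ0] PC=1: IRET -> resume IRQ0 at PC=0 (depth now 1)
Event 5 (INT 0): INT 0 arrives: push (IRQ0, PC=0), enter IRQ0 at PC=0 (depth now 2)
Event 6 (EXEC): [IRQ0] PC=0: INC 1 -> ACC=2
Event 7 (EXEC): [IRQ0] PC=1: IRET -> resume IRQ0 at PC=0 (depth now 1)
Event 8 (EXEC): [IRQ0] PC=0: INC 1 -> ACC=3
Event 9 (EXEC): [IRQ0] PC=1: IRET -> resume MAIN at PC=0 (depth now 0)
Event 10 (INT 0): INT 0 arrives: push (MAIN, PC=0), enter IRQ0 at PC=0 (depth now 1)
Event 11 (INT 0): INT 0 arrives: push (IRQ0, PC=0), enter IRQ0 at PC=0 (depth now 2)
Event 12 (EXEC): [IRQ0] PC=0: INC 1 -> ACC=4
Event 13 (EXEC): [IRQ0] PC=1: IRET -> resume IRQ0 at PC=0 (depth now 1)
Event 14 (INT 0): INT 0 arrives: push (IRQ0, PC=0), enter IRQ0 at PC=0 (depth now 2)
Event 15 (EXEC): [IRQ0] PC=0: INC 1 -> ACC=5
Event 16 (EXEC): [IRQ0] PC=1: IRET -> resume IRQ0 at PC=0 (depth now 1)
Event 17 (EXEC): [IRQ0] PC=0: INC 1 -> ACC=6
Event 18 (EXEC): [IRQ0] PC=1: IRET -> resume MAIN at PC=0 (depth now 0)
Event 19 (EXEC): [MAIN] PC=0: DEC 3 -> ACC=3
Event 20 (INT 0): INT 0 arrives: push (MAIN, PC=1), enter IRQ0 at PC=0 (depth now 1)
Event 21 (EXEC): [IRQ0] PC=0: INC 1 -> ACC=4
Event 22 (EXEC): [IRQ0] PC=1: IRET -> resume MAIN at PC=1 (depth now 0)
Event 23 (EXEC): [MAIN] PC=1: DEC 5 -> ACC=-1
Event 24 (EXEC): [MAIN] PC=2: INC 3 -> ACC=2
Event 25 (EXEC): [MAIN] PC=3: INC 1 -> ACC=3
Event 26 (EXEC): [MAIN] PC=4: DEC 4 -> ACC=-1
Event 27 (EXEC): [MAIN] PC=5: HALT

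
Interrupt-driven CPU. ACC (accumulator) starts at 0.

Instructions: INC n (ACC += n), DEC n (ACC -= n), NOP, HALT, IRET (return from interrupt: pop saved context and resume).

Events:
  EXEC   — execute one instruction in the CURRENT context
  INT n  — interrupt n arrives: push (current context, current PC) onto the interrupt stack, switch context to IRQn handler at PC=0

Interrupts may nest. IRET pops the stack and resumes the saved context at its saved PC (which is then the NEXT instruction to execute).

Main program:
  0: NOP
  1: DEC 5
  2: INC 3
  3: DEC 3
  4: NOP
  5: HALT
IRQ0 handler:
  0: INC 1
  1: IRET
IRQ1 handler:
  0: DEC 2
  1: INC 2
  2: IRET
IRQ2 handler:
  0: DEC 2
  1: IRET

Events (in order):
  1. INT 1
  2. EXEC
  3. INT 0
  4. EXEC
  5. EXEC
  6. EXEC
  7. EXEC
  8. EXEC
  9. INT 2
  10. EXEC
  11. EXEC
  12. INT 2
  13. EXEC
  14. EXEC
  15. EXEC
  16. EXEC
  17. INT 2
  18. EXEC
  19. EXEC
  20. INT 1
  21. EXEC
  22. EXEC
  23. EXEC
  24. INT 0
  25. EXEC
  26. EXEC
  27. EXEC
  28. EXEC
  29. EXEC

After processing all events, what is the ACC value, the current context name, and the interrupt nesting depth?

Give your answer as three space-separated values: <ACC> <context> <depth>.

Event 1 (INT 1): INT 1 arrives: push (MAIN, PC=0), enter IRQ1 at PC=0 (depth now 1)
Event 2 (EXEC): [IRQ1] PC=0: DEC 2 -> ACC=-2
Event 3 (INT 0): INT 0 arrives: push (IRQ1, PC=1), enter IRQ0 at PC=0 (depth now 2)
Event 4 (EXEC): [IRQ0] PC=0: INC 1 -> ACC=-1
Event 5 (EXEC): [IRQ0] PC=1: IRET -> resume IRQ1 at PC=1 (depth now 1)
Event 6 (EXEC): [IRQ1] PC=1: INC 2 -> ACC=1
Event 7 (EXEC): [IRQ1] PC=2: IRET -> resume MAIN at PC=0 (depth now 0)
Event 8 (EXEC): [MAIN] PC=0: NOP
Event 9 (INT 2): INT 2 arrives: push (MAIN, PC=1), enter IRQ2 at PC=0 (depth now 1)
Event 10 (EXEC): [IRQ2] PC=0: DEC 2 -> ACC=-1
Event 11 (EXEC): [IRQ2] PC=1: IRET -> resume MAIN at PC=1 (depth now 0)
Event 12 (INT 2): INT 2 arrives: push (MAIN, PC=1), enter IRQ2 at PC=0 (depth now 1)
Event 13 (EXEC): [IRQ2] PC=0: DEC 2 -> ACC=-3
Event 14 (EXEC): [IRQ2] PC=1: IRET -> resume MAIN at PC=1 (depth now 0)
Event 15 (EXEC): [MAIN] PC=1: DEC 5 -> ACC=-8
Event 16 (EXEC): [MAIN] PC=2: INC 3 -> ACC=-5
Event 17 (INT 2): INT 2 arrives: push (MAIN, PC=3), enter IRQ2 at PC=0 (depth now 1)
Event 18 (EXEC): [IRQ2] PC=0: DEC 2 -> ACC=-7
Event 19 (EXEC): [IRQ2] PC=1: IRET -> resume MAIN at PC=3 (depth now 0)
Event 20 (INT 1): INT 1 arrives: push (MAIN, PC=3), enter IRQ1 at PC=0 (depth now 1)
Event 21 (EXEC): [IRQ1] PC=0: DEC 2 -> ACC=-9
Event 22 (EXEC): [IRQ1] PC=1: INC 2 -> ACC=-7
Event 23 (EXEC): [IRQ1] PC=2: IRET -> resume MAIN at PC=3 (depth now 0)
Event 24 (INT 0): INT 0 arrives: push (MAIN, PC=3), enter IRQ0 at PC=0 (depth now 1)
Event 25 (EXEC): [IRQ0] PC=0: INC 1 -> ACC=-6
Event 26 (EXEC): [IRQ0] PC=1: IRET -> resume MAIN at PC=3 (depth now 0)
Event 27 (EXEC): [MAIN] PC=3: DEC 3 -> ACC=-9
Event 28 (EXEC): [MAIN] PC=4: NOP
Event 29 (EXEC): [MAIN] PC=5: HALT

Answer: -9 MAIN 0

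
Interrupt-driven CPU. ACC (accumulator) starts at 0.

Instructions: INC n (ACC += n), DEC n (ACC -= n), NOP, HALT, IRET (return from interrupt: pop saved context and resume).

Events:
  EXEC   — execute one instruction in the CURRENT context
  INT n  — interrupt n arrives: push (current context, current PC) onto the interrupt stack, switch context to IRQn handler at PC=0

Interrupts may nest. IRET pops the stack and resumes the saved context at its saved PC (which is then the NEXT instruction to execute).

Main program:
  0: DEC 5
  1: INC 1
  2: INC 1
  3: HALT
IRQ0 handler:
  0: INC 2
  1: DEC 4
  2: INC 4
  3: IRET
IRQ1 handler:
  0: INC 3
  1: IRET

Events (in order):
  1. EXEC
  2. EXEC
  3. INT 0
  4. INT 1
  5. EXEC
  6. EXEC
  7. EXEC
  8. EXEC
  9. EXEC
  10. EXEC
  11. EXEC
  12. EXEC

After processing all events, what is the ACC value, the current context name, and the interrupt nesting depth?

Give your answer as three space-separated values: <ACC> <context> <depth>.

Event 1 (EXEC): [MAIN] PC=0: DEC 5 -> ACC=-5
Event 2 (EXEC): [MAIN] PC=1: INC 1 -> ACC=-4
Event 3 (INT 0): INT 0 arrives: push (MAIN, PC=2), enter IRQ0 at PC=0 (depth now 1)
Event 4 (INT 1): INT 1 arrives: push (IRQ0, PC=0), enter IRQ1 at PC=0 (depth now 2)
Event 5 (EXEC): [IRQ1] PC=0: INC 3 -> ACC=-1
Event 6 (EXEC): [IRQ1] PC=1: IRET -> resume IRQ0 at PC=0 (depth now 1)
Event 7 (EXEC): [IRQ0] PC=0: INC 2 -> ACC=1
Event 8 (EXEC): [IRQ0] PC=1: DEC 4 -> ACC=-3
Event 9 (EXEC): [IRQ0] PC=2: INC 4 -> ACC=1
Event 10 (EXEC): [IRQ0] PC=3: IRET -> resume MAIN at PC=2 (depth now 0)
Event 11 (EXEC): [MAIN] PC=2: INC 1 -> ACC=2
Event 12 (EXEC): [MAIN] PC=3: HALT

Answer: 2 MAIN 0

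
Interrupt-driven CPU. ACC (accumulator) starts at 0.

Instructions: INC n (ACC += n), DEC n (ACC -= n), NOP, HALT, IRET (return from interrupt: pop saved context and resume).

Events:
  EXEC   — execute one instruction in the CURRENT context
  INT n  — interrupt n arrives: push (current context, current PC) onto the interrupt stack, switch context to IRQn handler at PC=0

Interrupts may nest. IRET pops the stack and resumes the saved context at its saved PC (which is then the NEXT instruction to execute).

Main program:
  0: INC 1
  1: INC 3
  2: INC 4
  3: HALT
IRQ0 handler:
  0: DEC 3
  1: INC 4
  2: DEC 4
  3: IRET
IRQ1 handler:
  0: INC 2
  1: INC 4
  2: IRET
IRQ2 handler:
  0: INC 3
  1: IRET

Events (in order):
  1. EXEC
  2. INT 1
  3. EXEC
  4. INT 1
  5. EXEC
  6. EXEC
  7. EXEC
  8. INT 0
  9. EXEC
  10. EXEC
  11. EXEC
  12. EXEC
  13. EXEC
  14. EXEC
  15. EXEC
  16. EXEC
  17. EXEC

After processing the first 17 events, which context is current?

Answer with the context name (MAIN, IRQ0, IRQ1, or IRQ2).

Event 1 (EXEC): [MAIN] PC=0: INC 1 -> ACC=1
Event 2 (INT 1): INT 1 arrives: push (MAIN, PC=1), enter IRQ1 at PC=0 (depth now 1)
Event 3 (EXEC): [IRQ1] PC=0: INC 2 -> ACC=3
Event 4 (INT 1): INT 1 arrives: push (IRQ1, PC=1), enter IRQ1 at PC=0 (depth now 2)
Event 5 (EXEC): [IRQ1] PC=0: INC 2 -> ACC=5
Event 6 (EXEC): [IRQ1] PC=1: INC 4 -> ACC=9
Event 7 (EXEC): [IRQ1] PC=2: IRET -> resume IRQ1 at PC=1 (depth now 1)
Event 8 (INT 0): INT 0 arrives: push (IRQ1, PC=1), enter IRQ0 at PC=0 (depth now 2)
Event 9 (EXEC): [IRQ0] PC=0: DEC 3 -> ACC=6
Event 10 (EXEC): [IRQ0] PC=1: INC 4 -> ACC=10
Event 11 (EXEC): [IRQ0] PC=2: DEC 4 -> ACC=6
Event 12 (EXEC): [IRQ0] PC=3: IRET -> resume IRQ1 at PC=1 (depth now 1)
Event 13 (EXEC): [IRQ1] PC=1: INC 4 -> ACC=10
Event 14 (EXEC): [IRQ1] PC=2: IRET -> resume MAIN at PC=1 (depth now 0)
Event 15 (EXEC): [MAIN] PC=1: INC 3 -> ACC=13
Event 16 (EXEC): [MAIN] PC=2: INC 4 -> ACC=17
Event 17 (EXEC): [MAIN] PC=3: HALT

Answer: MAIN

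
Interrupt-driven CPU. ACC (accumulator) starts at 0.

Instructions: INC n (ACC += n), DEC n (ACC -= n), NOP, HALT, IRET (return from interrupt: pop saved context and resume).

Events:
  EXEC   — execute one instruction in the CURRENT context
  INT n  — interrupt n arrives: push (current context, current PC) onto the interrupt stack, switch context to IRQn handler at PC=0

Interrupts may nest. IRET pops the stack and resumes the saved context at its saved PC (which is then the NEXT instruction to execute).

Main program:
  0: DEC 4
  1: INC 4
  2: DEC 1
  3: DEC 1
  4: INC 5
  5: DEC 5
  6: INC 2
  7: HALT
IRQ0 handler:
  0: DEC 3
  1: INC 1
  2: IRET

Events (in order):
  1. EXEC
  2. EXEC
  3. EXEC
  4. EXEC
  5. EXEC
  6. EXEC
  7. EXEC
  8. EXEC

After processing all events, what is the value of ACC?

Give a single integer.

Answer: 0

Derivation:
Event 1 (EXEC): [MAIN] PC=0: DEC 4 -> ACC=-4
Event 2 (EXEC): [MAIN] PC=1: INC 4 -> ACC=0
Event 3 (EXEC): [MAIN] PC=2: DEC 1 -> ACC=-1
Event 4 (EXEC): [MAIN] PC=3: DEC 1 -> ACC=-2
Event 5 (EXEC): [MAIN] PC=4: INC 5 -> ACC=3
Event 6 (EXEC): [MAIN] PC=5: DEC 5 -> ACC=-2
Event 7 (EXEC): [MAIN] PC=6: INC 2 -> ACC=0
Event 8 (EXEC): [MAIN] PC=7: HALT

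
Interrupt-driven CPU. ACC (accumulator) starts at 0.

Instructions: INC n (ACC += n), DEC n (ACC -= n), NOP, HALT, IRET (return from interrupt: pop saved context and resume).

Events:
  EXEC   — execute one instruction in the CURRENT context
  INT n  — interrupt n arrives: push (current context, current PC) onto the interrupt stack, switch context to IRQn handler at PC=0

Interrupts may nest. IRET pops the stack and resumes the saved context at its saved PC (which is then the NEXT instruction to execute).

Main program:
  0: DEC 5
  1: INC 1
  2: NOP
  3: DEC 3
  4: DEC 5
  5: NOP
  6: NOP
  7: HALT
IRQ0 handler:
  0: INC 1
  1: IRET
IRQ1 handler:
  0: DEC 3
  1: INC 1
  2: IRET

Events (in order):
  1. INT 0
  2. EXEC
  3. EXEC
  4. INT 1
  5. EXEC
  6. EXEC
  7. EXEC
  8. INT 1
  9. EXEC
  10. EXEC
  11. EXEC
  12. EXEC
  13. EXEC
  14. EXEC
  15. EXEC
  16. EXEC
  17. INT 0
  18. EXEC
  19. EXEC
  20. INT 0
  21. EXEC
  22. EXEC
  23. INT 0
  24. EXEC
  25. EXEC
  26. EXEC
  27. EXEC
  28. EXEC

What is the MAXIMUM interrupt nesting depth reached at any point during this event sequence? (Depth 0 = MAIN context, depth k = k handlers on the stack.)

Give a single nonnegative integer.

Answer: 1

Derivation:
Event 1 (INT 0): INT 0 arrives: push (MAIN, PC=0), enter IRQ0 at PC=0 (depth now 1) [depth=1]
Event 2 (EXEC): [IRQ0] PC=0: INC 1 -> ACC=1 [depth=1]
Event 3 (EXEC): [IRQ0] PC=1: IRET -> resume MAIN at PC=0 (depth now 0) [depth=0]
Event 4 (INT 1): INT 1 arrives: push (MAIN, PC=0), enter IRQ1 at PC=0 (depth now 1) [depth=1]
Event 5 (EXEC): [IRQ1] PC=0: DEC 3 -> ACC=-2 [depth=1]
Event 6 (EXEC): [IRQ1] PC=1: INC 1 -> ACC=-1 [depth=1]
Event 7 (EXEC): [IRQ1] PC=2: IRET -> resume MAIN at PC=0 (depth now 0) [depth=0]
Event 8 (INT 1): INT 1 arrives: push (MAIN, PC=0), enter IRQ1 at PC=0 (depth now 1) [depth=1]
Event 9 (EXEC): [IRQ1] PC=0: DEC 3 -> ACC=-4 [depth=1]
Event 10 (EXEC): [IRQ1] PC=1: INC 1 -> ACC=-3 [depth=1]
Event 11 (EXEC): [IRQ1] PC=2: IRET -> resume MAIN at PC=0 (depth now 0) [depth=0]
Event 12 (EXEC): [MAIN] PC=0: DEC 5 -> ACC=-8 [depth=0]
Event 13 (EXEC): [MAIN] PC=1: INC 1 -> ACC=-7 [depth=0]
Event 14 (EXEC): [MAIN] PC=2: NOP [depth=0]
Event 15 (EXEC): [MAIN] PC=3: DEC 3 -> ACC=-10 [depth=0]
Event 16 (EXEC): [MAIN] PC=4: DEC 5 -> ACC=-15 [depth=0]
Event 17 (INT 0): INT 0 arrives: push (MAIN, PC=5), enter IRQ0 at PC=0 (depth now 1) [depth=1]
Event 18 (EXEC): [IRQ0] PC=0: INC 1 -> ACC=-14 [depth=1]
Event 19 (EXEC): [IRQ0] PC=1: IRET -> resume MAIN at PC=5 (depth now 0) [depth=0]
Event 20 (INT 0): INT 0 arrives: push (MAIN, PC=5), enter IRQ0 at PC=0 (depth now 1) [depth=1]
Event 21 (EXEC): [IRQ0] PC=0: INC 1 -> ACC=-13 [depth=1]
Event 22 (EXEC): [IRQ0] PC=1: IRET -> resume MAIN at PC=5 (depth now 0) [depth=0]
Event 23 (INT 0): INT 0 arrives: push (MAIN, PC=5), enter IRQ0 at PC=0 (depth now 1) [depth=1]
Event 24 (EXEC): [IRQ0] PC=0: INC 1 -> ACC=-12 [depth=1]
Event 25 (EXEC): [IRQ0] PC=1: IRET -> resume MAIN at PC=5 (depth now 0) [depth=0]
Event 26 (EXEC): [MAIN] PC=5: NOP [depth=0]
Event 27 (EXEC): [MAIN] PC=6: NOP [depth=0]
Event 28 (EXEC): [MAIN] PC=7: HALT [depth=0]
Max depth observed: 1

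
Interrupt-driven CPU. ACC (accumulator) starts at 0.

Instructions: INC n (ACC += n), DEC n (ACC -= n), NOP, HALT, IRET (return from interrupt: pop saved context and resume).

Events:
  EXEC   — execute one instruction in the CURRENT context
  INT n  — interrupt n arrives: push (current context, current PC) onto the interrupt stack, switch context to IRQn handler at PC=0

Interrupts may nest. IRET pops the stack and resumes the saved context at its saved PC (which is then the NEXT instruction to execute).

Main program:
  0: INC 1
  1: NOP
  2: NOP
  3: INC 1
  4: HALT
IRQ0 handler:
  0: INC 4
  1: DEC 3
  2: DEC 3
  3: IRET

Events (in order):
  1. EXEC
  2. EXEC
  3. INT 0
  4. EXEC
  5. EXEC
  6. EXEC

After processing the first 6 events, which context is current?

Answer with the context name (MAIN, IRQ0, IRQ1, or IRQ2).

Answer: IRQ0

Derivation:
Event 1 (EXEC): [MAIN] PC=0: INC 1 -> ACC=1
Event 2 (EXEC): [MAIN] PC=1: NOP
Event 3 (INT 0): INT 0 arrives: push (MAIN, PC=2), enter IRQ0 at PC=0 (depth now 1)
Event 4 (EXEC): [IRQ0] PC=0: INC 4 -> ACC=5
Event 5 (EXEC): [IRQ0] PC=1: DEC 3 -> ACC=2
Event 6 (EXEC): [IRQ0] PC=2: DEC 3 -> ACC=-1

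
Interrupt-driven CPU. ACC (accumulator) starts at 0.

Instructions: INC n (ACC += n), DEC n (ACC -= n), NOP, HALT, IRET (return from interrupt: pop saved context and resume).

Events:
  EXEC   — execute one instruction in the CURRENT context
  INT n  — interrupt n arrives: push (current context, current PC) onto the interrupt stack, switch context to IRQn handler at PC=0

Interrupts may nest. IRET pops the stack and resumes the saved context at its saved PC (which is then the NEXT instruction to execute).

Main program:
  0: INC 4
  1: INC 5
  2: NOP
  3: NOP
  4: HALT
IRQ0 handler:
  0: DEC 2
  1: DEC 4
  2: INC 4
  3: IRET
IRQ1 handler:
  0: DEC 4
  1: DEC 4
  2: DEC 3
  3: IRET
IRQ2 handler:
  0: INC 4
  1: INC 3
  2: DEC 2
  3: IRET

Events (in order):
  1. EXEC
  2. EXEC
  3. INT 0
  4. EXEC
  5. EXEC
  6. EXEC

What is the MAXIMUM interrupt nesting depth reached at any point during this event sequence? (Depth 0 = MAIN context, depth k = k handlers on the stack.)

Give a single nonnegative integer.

Event 1 (EXEC): [MAIN] PC=0: INC 4 -> ACC=4 [depth=0]
Event 2 (EXEC): [MAIN] PC=1: INC 5 -> ACC=9 [depth=0]
Event 3 (INT 0): INT 0 arrives: push (MAIN, PC=2), enter IRQ0 at PC=0 (depth now 1) [depth=1]
Event 4 (EXEC): [IRQ0] PC=0: DEC 2 -> ACC=7 [depth=1]
Event 5 (EXEC): [IRQ0] PC=1: DEC 4 -> ACC=3 [depth=1]
Event 6 (EXEC): [IRQ0] PC=2: INC 4 -> ACC=7 [depth=1]
Max depth observed: 1

Answer: 1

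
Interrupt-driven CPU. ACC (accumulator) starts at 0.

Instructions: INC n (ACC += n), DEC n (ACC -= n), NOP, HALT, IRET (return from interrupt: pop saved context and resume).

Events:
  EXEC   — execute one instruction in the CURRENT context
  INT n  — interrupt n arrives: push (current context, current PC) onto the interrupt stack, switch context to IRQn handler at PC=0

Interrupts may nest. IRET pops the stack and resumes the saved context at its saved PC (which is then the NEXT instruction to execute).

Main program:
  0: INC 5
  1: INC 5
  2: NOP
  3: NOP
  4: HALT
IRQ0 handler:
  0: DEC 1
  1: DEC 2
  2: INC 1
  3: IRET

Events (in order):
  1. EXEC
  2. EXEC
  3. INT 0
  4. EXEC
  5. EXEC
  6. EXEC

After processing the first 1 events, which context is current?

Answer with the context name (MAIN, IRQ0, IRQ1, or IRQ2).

Answer: MAIN

Derivation:
Event 1 (EXEC): [MAIN] PC=0: INC 5 -> ACC=5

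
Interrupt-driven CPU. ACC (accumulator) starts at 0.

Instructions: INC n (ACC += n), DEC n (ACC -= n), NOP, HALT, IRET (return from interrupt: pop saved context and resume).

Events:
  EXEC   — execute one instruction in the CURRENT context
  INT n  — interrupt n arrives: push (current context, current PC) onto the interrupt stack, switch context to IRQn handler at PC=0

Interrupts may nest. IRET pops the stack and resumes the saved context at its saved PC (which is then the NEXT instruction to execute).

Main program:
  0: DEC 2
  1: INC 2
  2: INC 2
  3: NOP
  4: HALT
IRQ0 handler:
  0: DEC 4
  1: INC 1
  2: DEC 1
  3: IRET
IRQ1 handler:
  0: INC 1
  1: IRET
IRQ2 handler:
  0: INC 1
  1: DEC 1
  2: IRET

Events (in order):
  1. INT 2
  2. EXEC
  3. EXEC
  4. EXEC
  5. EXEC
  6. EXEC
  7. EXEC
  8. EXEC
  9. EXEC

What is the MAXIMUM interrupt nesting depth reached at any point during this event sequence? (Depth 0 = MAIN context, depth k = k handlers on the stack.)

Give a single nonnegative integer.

Answer: 1

Derivation:
Event 1 (INT 2): INT 2 arrives: push (MAIN, PC=0), enter IRQ2 at PC=0 (depth now 1) [depth=1]
Event 2 (EXEC): [IRQ2] PC=0: INC 1 -> ACC=1 [depth=1]
Event 3 (EXEC): [IRQ2] PC=1: DEC 1 -> ACC=0 [depth=1]
Event 4 (EXEC): [IRQ2] PC=2: IRET -> resume MAIN at PC=0 (depth now 0) [depth=0]
Event 5 (EXEC): [MAIN] PC=0: DEC 2 -> ACC=-2 [depth=0]
Event 6 (EXEC): [MAIN] PC=1: INC 2 -> ACC=0 [depth=0]
Event 7 (EXEC): [MAIN] PC=2: INC 2 -> ACC=2 [depth=0]
Event 8 (EXEC): [MAIN] PC=3: NOP [depth=0]
Event 9 (EXEC): [MAIN] PC=4: HALT [depth=0]
Max depth observed: 1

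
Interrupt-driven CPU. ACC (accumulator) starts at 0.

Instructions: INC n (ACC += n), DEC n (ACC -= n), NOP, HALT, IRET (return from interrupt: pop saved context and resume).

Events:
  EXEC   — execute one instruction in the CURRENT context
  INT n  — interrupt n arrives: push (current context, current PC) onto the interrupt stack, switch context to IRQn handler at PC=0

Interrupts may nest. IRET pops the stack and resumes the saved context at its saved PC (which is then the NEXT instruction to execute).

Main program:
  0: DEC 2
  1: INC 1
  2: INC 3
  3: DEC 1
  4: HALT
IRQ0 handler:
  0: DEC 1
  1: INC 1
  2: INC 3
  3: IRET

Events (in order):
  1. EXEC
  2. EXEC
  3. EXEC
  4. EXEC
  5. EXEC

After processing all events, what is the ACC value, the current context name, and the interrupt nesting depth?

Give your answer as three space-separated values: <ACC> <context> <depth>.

Answer: 1 MAIN 0

Derivation:
Event 1 (EXEC): [MAIN] PC=0: DEC 2 -> ACC=-2
Event 2 (EXEC): [MAIN] PC=1: INC 1 -> ACC=-1
Event 3 (EXEC): [MAIN] PC=2: INC 3 -> ACC=2
Event 4 (EXEC): [MAIN] PC=3: DEC 1 -> ACC=1
Event 5 (EXEC): [MAIN] PC=4: HALT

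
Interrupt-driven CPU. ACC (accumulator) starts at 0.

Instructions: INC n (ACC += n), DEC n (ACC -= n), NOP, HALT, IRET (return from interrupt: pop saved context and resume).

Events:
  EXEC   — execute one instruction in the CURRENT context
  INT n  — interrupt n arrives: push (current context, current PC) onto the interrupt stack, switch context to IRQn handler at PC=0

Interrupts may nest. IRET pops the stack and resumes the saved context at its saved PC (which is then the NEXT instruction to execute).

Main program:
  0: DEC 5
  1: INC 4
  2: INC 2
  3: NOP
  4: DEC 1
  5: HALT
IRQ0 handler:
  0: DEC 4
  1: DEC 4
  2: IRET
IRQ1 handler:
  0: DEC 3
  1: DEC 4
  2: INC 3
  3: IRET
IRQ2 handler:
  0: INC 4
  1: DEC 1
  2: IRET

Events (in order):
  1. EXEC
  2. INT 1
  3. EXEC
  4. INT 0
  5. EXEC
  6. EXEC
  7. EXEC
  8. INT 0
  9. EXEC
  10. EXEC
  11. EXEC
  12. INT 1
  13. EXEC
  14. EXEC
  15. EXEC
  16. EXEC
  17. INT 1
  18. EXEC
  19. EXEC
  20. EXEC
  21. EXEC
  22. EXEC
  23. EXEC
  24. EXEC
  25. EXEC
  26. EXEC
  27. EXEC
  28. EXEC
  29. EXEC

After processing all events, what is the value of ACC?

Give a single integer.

Answer: -28

Derivation:
Event 1 (EXEC): [MAIN] PC=0: DEC 5 -> ACC=-5
Event 2 (INT 1): INT 1 arrives: push (MAIN, PC=1), enter IRQ1 at PC=0 (depth now 1)
Event 3 (EXEC): [IRQ1] PC=0: DEC 3 -> ACC=-8
Event 4 (INT 0): INT 0 arrives: push (IRQ1, PC=1), enter IRQ0 at PC=0 (depth now 2)
Event 5 (EXEC): [IRQ0] PC=0: DEC 4 -> ACC=-12
Event 6 (EXEC): [IRQ0] PC=1: DEC 4 -> ACC=-16
Event 7 (EXEC): [IRQ0] PC=2: IRET -> resume IRQ1 at PC=1 (depth now 1)
Event 8 (INT 0): INT 0 arrives: push (IRQ1, PC=1), enter IRQ0 at PC=0 (depth now 2)
Event 9 (EXEC): [IRQ0] PC=0: DEC 4 -> ACC=-20
Event 10 (EXEC): [IRQ0] PC=1: DEC 4 -> ACC=-24
Event 11 (EXEC): [IRQ0] PC=2: IRET -> resume IRQ1 at PC=1 (depth now 1)
Event 12 (INT 1): INT 1 arrives: push (IRQ1, PC=1), enter IRQ1 at PC=0 (depth now 2)
Event 13 (EXEC): [IRQ1] PC=0: DEC 3 -> ACC=-27
Event 14 (EXEC): [IRQ1] PC=1: DEC 4 -> ACC=-31
Event 15 (EXEC): [IRQ1] PC=2: INC 3 -> ACC=-28
Event 16 (EXEC): [IRQ1] PC=3: IRET -> resume IRQ1 at PC=1 (depth now 1)
Event 17 (INT 1): INT 1 arrives: push (IRQ1, PC=1), enter IRQ1 at PC=0 (depth now 2)
Event 18 (EXEC): [IRQ1] PC=0: DEC 3 -> ACC=-31
Event 19 (EXEC): [IRQ1] PC=1: DEC 4 -> ACC=-35
Event 20 (EXEC): [IRQ1] PC=2: INC 3 -> ACC=-32
Event 21 (EXEC): [IRQ1] PC=3: IRET -> resume IRQ1 at PC=1 (depth now 1)
Event 22 (EXEC): [IRQ1] PC=1: DEC 4 -> ACC=-36
Event 23 (EXEC): [IRQ1] PC=2: INC 3 -> ACC=-33
Event 24 (EXEC): [IRQ1] PC=3: IRET -> resume MAIN at PC=1 (depth now 0)
Event 25 (EXEC): [MAIN] PC=1: INC 4 -> ACC=-29
Event 26 (EXEC): [MAIN] PC=2: INC 2 -> ACC=-27
Event 27 (EXEC): [MAIN] PC=3: NOP
Event 28 (EXEC): [MAIN] PC=4: DEC 1 -> ACC=-28
Event 29 (EXEC): [MAIN] PC=5: HALT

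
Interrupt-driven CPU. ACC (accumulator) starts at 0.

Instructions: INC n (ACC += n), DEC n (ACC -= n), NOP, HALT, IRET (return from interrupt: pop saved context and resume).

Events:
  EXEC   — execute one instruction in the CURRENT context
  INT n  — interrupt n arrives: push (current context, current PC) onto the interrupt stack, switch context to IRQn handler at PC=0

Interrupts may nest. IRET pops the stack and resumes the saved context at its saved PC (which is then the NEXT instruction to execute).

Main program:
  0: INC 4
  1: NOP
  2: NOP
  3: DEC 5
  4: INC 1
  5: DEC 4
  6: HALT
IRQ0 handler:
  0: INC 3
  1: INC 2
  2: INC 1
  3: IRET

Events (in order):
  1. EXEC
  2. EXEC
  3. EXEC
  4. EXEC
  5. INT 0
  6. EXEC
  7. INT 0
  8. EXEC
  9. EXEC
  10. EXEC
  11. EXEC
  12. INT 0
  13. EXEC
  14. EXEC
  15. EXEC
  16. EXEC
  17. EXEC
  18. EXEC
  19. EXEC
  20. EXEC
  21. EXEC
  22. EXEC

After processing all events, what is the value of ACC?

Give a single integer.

Answer: 14

Derivation:
Event 1 (EXEC): [MAIN] PC=0: INC 4 -> ACC=4
Event 2 (EXEC): [MAIN] PC=1: NOP
Event 3 (EXEC): [MAIN] PC=2: NOP
Event 4 (EXEC): [MAIN] PC=3: DEC 5 -> ACC=-1
Event 5 (INT 0): INT 0 arrives: push (MAIN, PC=4), enter IRQ0 at PC=0 (depth now 1)
Event 6 (EXEC): [IRQ0] PC=0: INC 3 -> ACC=2
Event 7 (INT 0): INT 0 arrives: push (IRQ0, PC=1), enter IRQ0 at PC=0 (depth now 2)
Event 8 (EXEC): [IRQ0] PC=0: INC 3 -> ACC=5
Event 9 (EXEC): [IRQ0] PC=1: INC 2 -> ACC=7
Event 10 (EXEC): [IRQ0] PC=2: INC 1 -> ACC=8
Event 11 (EXEC): [IRQ0] PC=3: IRET -> resume IRQ0 at PC=1 (depth now 1)
Event 12 (INT 0): INT 0 arrives: push (IRQ0, PC=1), enter IRQ0 at PC=0 (depth now 2)
Event 13 (EXEC): [IRQ0] PC=0: INC 3 -> ACC=11
Event 14 (EXEC): [IRQ0] PC=1: INC 2 -> ACC=13
Event 15 (EXEC): [IRQ0] PC=2: INC 1 -> ACC=14
Event 16 (EXEC): [IRQ0] PC=3: IRET -> resume IRQ0 at PC=1 (depth now 1)
Event 17 (EXEC): [IRQ0] PC=1: INC 2 -> ACC=16
Event 18 (EXEC): [IRQ0] PC=2: INC 1 -> ACC=17
Event 19 (EXEC): [IRQ0] PC=3: IRET -> resume MAIN at PC=4 (depth now 0)
Event 20 (EXEC): [MAIN] PC=4: INC 1 -> ACC=18
Event 21 (EXEC): [MAIN] PC=5: DEC 4 -> ACC=14
Event 22 (EXEC): [MAIN] PC=6: HALT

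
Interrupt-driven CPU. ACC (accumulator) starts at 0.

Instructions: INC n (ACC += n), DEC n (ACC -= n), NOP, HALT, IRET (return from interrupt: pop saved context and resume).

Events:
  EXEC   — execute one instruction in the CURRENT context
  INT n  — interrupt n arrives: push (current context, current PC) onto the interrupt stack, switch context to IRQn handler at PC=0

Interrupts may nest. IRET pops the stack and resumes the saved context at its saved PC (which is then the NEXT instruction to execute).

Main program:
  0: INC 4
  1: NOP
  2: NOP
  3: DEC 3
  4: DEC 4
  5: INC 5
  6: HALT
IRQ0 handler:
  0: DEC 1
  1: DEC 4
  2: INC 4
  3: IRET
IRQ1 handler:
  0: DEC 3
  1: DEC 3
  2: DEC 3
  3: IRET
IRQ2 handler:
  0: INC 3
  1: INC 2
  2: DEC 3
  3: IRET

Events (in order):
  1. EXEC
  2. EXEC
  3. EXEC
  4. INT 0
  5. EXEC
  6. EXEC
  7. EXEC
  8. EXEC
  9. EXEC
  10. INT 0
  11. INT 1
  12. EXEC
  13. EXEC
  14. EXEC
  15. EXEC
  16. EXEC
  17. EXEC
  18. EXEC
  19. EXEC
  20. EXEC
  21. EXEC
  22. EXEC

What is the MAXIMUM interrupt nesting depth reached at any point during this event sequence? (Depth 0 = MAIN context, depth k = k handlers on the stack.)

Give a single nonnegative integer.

Answer: 2

Derivation:
Event 1 (EXEC): [MAIN] PC=0: INC 4 -> ACC=4 [depth=0]
Event 2 (EXEC): [MAIN] PC=1: NOP [depth=0]
Event 3 (EXEC): [MAIN] PC=2: NOP [depth=0]
Event 4 (INT 0): INT 0 arrives: push (MAIN, PC=3), enter IRQ0 at PC=0 (depth now 1) [depth=1]
Event 5 (EXEC): [IRQ0] PC=0: DEC 1 -> ACC=3 [depth=1]
Event 6 (EXEC): [IRQ0] PC=1: DEC 4 -> ACC=-1 [depth=1]
Event 7 (EXEC): [IRQ0] PC=2: INC 4 -> ACC=3 [depth=1]
Event 8 (EXEC): [IRQ0] PC=3: IRET -> resume MAIN at PC=3 (depth now 0) [depth=0]
Event 9 (EXEC): [MAIN] PC=3: DEC 3 -> ACC=0 [depth=0]
Event 10 (INT 0): INT 0 arrives: push (MAIN, PC=4), enter IRQ0 at PC=0 (depth now 1) [depth=1]
Event 11 (INT 1): INT 1 arrives: push (IRQ0, PC=0), enter IRQ1 at PC=0 (depth now 2) [depth=2]
Event 12 (EXEC): [IRQ1] PC=0: DEC 3 -> ACC=-3 [depth=2]
Event 13 (EXEC): [IRQ1] PC=1: DEC 3 -> ACC=-6 [depth=2]
Event 14 (EXEC): [IRQ1] PC=2: DEC 3 -> ACC=-9 [depth=2]
Event 15 (EXEC): [IRQ1] PC=3: IRET -> resume IRQ0 at PC=0 (depth now 1) [depth=1]
Event 16 (EXEC): [IRQ0] PC=0: DEC 1 -> ACC=-10 [depth=1]
Event 17 (EXEC): [IRQ0] PC=1: DEC 4 -> ACC=-14 [depth=1]
Event 18 (EXEC): [IRQ0] PC=2: INC 4 -> ACC=-10 [depth=1]
Event 19 (EXEC): [IRQ0] PC=3: IRET -> resume MAIN at PC=4 (depth now 0) [depth=0]
Event 20 (EXEC): [MAIN] PC=4: DEC 4 -> ACC=-14 [depth=0]
Event 21 (EXEC): [MAIN] PC=5: INC 5 -> ACC=-9 [depth=0]
Event 22 (EXEC): [MAIN] PC=6: HALT [depth=0]
Max depth observed: 2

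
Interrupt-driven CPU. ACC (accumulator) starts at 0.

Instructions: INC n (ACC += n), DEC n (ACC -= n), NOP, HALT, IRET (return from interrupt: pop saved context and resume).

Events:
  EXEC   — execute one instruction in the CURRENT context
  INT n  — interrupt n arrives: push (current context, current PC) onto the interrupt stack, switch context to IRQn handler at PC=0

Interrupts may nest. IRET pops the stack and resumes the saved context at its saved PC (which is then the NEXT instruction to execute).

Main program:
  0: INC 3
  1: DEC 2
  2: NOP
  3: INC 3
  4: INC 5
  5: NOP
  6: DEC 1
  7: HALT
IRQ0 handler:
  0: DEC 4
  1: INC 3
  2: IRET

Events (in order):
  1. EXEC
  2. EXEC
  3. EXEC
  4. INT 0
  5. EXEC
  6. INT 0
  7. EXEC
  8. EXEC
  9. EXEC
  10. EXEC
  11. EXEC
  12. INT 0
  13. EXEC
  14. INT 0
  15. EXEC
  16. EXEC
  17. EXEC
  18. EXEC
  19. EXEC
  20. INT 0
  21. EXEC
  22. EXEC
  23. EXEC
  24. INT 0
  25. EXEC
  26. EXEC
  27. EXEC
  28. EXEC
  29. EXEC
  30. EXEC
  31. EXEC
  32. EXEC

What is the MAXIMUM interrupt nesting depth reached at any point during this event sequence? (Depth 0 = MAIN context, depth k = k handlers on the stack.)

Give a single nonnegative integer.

Event 1 (EXEC): [MAIN] PC=0: INC 3 -> ACC=3 [depth=0]
Event 2 (EXEC): [MAIN] PC=1: DEC 2 -> ACC=1 [depth=0]
Event 3 (EXEC): [MAIN] PC=2: NOP [depth=0]
Event 4 (INT 0): INT 0 arrives: push (MAIN, PC=3), enter IRQ0 at PC=0 (depth now 1) [depth=1]
Event 5 (EXEC): [IRQ0] PC=0: DEC 4 -> ACC=-3 [depth=1]
Event 6 (INT 0): INT 0 arrives: push (IRQ0, PC=1), enter IRQ0 at PC=0 (depth now 2) [depth=2]
Event 7 (EXEC): [IRQ0] PC=0: DEC 4 -> ACC=-7 [depth=2]
Event 8 (EXEC): [IRQ0] PC=1: INC 3 -> ACC=-4 [depth=2]
Event 9 (EXEC): [IRQ0] PC=2: IRET -> resume IRQ0 at PC=1 (depth now 1) [depth=1]
Event 10 (EXEC): [IRQ0] PC=1: INC 3 -> ACC=-1 [depth=1]
Event 11 (EXEC): [IRQ0] PC=2: IRET -> resume MAIN at PC=3 (depth now 0) [depth=0]
Event 12 (INT 0): INT 0 arrives: push (MAIN, PC=3), enter IRQ0 at PC=0 (depth now 1) [depth=1]
Event 13 (EXEC): [IRQ0] PC=0: DEC 4 -> ACC=-5 [depth=1]
Event 14 (INT 0): INT 0 arrives: push (IRQ0, PC=1), enter IRQ0 at PC=0 (depth now 2) [depth=2]
Event 15 (EXEC): [IRQ0] PC=0: DEC 4 -> ACC=-9 [depth=2]
Event 16 (EXEC): [IRQ0] PC=1: INC 3 -> ACC=-6 [depth=2]
Event 17 (EXEC): [IRQ0] PC=2: IRET -> resume IRQ0 at PC=1 (depth now 1) [depth=1]
Event 18 (EXEC): [IRQ0] PC=1: INC 3 -> ACC=-3 [depth=1]
Event 19 (EXEC): [IRQ0] PC=2: IRET -> resume MAIN at PC=3 (depth now 0) [depth=0]
Event 20 (INT 0): INT 0 arrives: push (MAIN, PC=3), enter IRQ0 at PC=0 (depth now 1) [depth=1]
Event 21 (EXEC): [IRQ0] PC=0: DEC 4 -> ACC=-7 [depth=1]
Event 22 (EXEC): [IRQ0] PC=1: INC 3 -> ACC=-4 [depth=1]
Event 23 (EXEC): [IRQ0] PC=2: IRET -> resume MAIN at PC=3 (depth now 0) [depth=0]
Event 24 (INT 0): INT 0 arrives: push (MAIN, PC=3), enter IRQ0 at PC=0 (depth now 1) [depth=1]
Event 25 (EXEC): [IRQ0] PC=0: DEC 4 -> ACC=-8 [depth=1]
Event 26 (EXEC): [IRQ0] PC=1: INC 3 -> ACC=-5 [depth=1]
Event 27 (EXEC): [IRQ0] PC=2: IRET -> resume MAIN at PC=3 (depth now 0) [depth=0]
Event 28 (EXEC): [MAIN] PC=3: INC 3 -> ACC=-2 [depth=0]
Event 29 (EXEC): [MAIN] PC=4: INC 5 -> ACC=3 [depth=0]
Event 30 (EXEC): [MAIN] PC=5: NOP [depth=0]
Event 31 (EXEC): [MAIN] PC=6: DEC 1 -> ACC=2 [depth=0]
Event 32 (EXEC): [MAIN] PC=7: HALT [depth=0]
Max depth observed: 2

Answer: 2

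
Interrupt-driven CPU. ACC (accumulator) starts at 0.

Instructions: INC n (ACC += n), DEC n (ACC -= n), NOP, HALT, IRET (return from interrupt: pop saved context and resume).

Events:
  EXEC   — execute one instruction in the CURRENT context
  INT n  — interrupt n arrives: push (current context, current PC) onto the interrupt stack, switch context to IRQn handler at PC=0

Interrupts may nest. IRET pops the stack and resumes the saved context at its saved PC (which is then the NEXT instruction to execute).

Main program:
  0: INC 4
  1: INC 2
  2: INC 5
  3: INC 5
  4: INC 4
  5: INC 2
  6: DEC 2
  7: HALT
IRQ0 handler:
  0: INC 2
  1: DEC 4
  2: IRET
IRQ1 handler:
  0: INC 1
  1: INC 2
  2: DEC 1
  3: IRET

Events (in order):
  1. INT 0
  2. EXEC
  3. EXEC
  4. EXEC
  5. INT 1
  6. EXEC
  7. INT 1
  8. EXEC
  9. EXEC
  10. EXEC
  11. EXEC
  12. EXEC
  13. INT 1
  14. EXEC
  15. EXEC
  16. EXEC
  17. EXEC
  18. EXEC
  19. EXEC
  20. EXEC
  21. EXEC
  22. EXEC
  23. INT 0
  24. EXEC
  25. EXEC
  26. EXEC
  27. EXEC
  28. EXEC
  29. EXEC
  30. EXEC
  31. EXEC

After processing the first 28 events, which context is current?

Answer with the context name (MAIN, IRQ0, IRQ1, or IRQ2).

Event 1 (INT 0): INT 0 arrives: push (MAIN, PC=0), enter IRQ0 at PC=0 (depth now 1)
Event 2 (EXEC): [IRQ0] PC=0: INC 2 -> ACC=2
Event 3 (EXEC): [IRQ0] PC=1: DEC 4 -> ACC=-2
Event 4 (EXEC): [IRQ0] PC=2: IRET -> resume MAIN at PC=0 (depth now 0)
Event 5 (INT 1): INT 1 arrives: push (MAIN, PC=0), enter IRQ1 at PC=0 (depth now 1)
Event 6 (EXEC): [IRQ1] PC=0: INC 1 -> ACC=-1
Event 7 (INT 1): INT 1 arrives: push (IRQ1, PC=1), enter IRQ1 at PC=0 (depth now 2)
Event 8 (EXEC): [IRQ1] PC=0: INC 1 -> ACC=0
Event 9 (EXEC): [IRQ1] PC=1: INC 2 -> ACC=2
Event 10 (EXEC): [IRQ1] PC=2: DEC 1 -> ACC=1
Event 11 (EXEC): [IRQ1] PC=3: IRET -> resume IRQ1 at PC=1 (depth now 1)
Event 12 (EXEC): [IRQ1] PC=1: INC 2 -> ACC=3
Event 13 (INT 1): INT 1 arrives: push (IRQ1, PC=2), enter IRQ1 at PC=0 (depth now 2)
Event 14 (EXEC): [IRQ1] PC=0: INC 1 -> ACC=4
Event 15 (EXEC): [IRQ1] PC=1: INC 2 -> ACC=6
Event 16 (EXEC): [IRQ1] PC=2: DEC 1 -> ACC=5
Event 17 (EXEC): [IRQ1] PC=3: IRET -> resume IRQ1 at PC=2 (depth now 1)
Event 18 (EXEC): [IRQ1] PC=2: DEC 1 -> ACC=4
Event 19 (EXEC): [IRQ1] PC=3: IRET -> resume MAIN at PC=0 (depth now 0)
Event 20 (EXEC): [MAIN] PC=0: INC 4 -> ACC=8
Event 21 (EXEC): [MAIN] PC=1: INC 2 -> ACC=10
Event 22 (EXEC): [MAIN] PC=2: INC 5 -> ACC=15
Event 23 (INT 0): INT 0 arrives: push (MAIN, PC=3), enter IRQ0 at PC=0 (depth now 1)
Event 24 (EXEC): [IRQ0] PC=0: INC 2 -> ACC=17
Event 25 (EXEC): [IRQ0] PC=1: DEC 4 -> ACC=13
Event 26 (EXEC): [IRQ0] PC=2: IRET -> resume MAIN at PC=3 (depth now 0)
Event 27 (EXEC): [MAIN] PC=3: INC 5 -> ACC=18
Event 28 (EXEC): [MAIN] PC=4: INC 4 -> ACC=22

Answer: MAIN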